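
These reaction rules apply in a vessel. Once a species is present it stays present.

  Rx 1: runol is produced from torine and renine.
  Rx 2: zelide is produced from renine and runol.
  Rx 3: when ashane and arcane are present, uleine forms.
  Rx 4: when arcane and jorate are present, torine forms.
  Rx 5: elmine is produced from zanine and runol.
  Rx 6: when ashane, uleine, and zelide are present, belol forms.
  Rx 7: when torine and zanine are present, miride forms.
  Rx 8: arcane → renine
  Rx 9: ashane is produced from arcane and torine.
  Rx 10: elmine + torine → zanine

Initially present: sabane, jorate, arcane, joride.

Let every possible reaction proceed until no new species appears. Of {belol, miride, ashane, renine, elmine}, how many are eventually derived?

3

arcane present → renine forms (Rx 8).
arcane and jorate present → torine forms (Rx 4).
torine and renine present → runol forms (Rx 1).
arcane and torine present → ashane forms (Rx 9).
ashane and arcane present → uleine forms (Rx 3).
renine and runol present → zelide forms (Rx 2).
ashane, uleine, and zelide present → belol forms (Rx 6).
belol: reached.
miride would need torine and zanine (Rx 7), but zanine never forms.
ashane: reached.
renine: reached.
elmine would need zanine and runol (Rx 5), but zanine never forms.
Reached: belol, ashane, and renine — 3 of the 5.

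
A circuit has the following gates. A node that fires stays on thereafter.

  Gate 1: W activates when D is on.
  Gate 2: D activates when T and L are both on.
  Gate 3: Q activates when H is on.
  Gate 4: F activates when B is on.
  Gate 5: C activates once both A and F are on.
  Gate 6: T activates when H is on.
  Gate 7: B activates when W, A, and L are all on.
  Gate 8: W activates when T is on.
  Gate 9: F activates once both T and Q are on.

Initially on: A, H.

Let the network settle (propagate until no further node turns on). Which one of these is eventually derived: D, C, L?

C

Gate 3: H on → Q on.
Gate 6: H on → T on.
T and Q are on, so F activates (Gate 9).
Gate 5: A and F on → C on.
D would need T and L (Gate 2), but L never turns on. No rule produces L, and it is not given.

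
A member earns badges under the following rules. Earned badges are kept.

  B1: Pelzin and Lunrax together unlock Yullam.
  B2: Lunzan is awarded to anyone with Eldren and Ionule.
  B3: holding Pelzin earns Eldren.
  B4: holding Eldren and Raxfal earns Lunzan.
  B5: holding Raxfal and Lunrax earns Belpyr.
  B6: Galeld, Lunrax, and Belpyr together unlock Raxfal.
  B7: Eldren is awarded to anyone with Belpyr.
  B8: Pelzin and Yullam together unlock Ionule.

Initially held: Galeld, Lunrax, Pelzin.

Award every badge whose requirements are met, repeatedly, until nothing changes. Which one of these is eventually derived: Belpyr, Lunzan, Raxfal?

Lunzan

With Pelzin and Lunrax, Yullam is earned (B1).
With Pelzin, Eldren is earned (B3).
With Pelzin and Yullam, Ionule is earned (B8).
With Eldren and Ionule, Lunzan is earned (B2).
Belpyr would need Raxfal and Lunrax (B5), but Raxfal is never earned. Raxfal would need Galeld, Lunrax, and Belpyr (B6), but Belpyr is never earned.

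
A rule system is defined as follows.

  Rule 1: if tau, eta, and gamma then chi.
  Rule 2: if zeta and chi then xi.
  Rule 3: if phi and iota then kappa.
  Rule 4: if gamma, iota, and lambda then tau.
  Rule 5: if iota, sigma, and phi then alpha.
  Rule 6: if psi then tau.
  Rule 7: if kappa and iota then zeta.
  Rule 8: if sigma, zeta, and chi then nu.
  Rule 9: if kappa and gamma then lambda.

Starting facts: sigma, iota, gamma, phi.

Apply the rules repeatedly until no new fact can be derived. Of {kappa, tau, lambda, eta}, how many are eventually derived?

From phi and iota, Rule 3 gives kappa.
kappa and gamma hold, so lambda follows (Rule 9).
gamma, iota, and lambda hold, so tau follows (Rule 4).
kappa: reached.
tau: reached.
lambda: reached.
No rule produces eta, and it is not given.
Reached: kappa, tau, and lambda — 3 of the 4.

3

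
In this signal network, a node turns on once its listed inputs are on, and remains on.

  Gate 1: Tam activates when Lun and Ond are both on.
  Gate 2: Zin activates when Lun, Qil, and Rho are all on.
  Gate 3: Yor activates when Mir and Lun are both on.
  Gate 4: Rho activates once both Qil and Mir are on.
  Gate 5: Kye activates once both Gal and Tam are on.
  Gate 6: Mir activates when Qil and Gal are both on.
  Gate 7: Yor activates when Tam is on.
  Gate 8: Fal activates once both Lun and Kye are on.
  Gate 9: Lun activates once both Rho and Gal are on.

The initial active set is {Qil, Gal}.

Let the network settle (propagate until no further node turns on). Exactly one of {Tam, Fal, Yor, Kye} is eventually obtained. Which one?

Yor

Qil and Gal are on, so Mir activates (Gate 6).
Gate 4: Qil and Mir on → Rho on.
Rho and Gal are on, so Lun activates (Gate 9).
Gate 3: Mir and Lun on → Yor on.
Fal would need Lun and Kye (Gate 8), but Kye never turns on. Kye would need Gal and Tam (Gate 5), but Tam never turns on. Tam would need Lun and Ond (Gate 1), but Ond never turns on.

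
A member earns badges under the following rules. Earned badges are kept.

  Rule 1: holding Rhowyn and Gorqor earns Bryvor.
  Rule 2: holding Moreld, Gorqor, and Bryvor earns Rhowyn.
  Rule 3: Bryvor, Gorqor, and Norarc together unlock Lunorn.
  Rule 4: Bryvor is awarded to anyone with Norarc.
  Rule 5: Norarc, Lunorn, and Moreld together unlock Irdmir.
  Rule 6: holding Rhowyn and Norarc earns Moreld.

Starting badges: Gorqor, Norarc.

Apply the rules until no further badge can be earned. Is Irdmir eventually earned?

No

Irdmir would need Norarc, Lunorn, and Moreld (Rule 5), but Moreld is never earned.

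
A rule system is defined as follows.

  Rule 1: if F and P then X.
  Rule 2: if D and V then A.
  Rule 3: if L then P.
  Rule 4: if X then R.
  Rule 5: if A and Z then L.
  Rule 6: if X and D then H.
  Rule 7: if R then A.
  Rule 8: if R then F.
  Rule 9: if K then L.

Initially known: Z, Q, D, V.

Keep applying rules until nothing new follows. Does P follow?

From D and V, Rule 2 gives A.
A and Z hold, so L follows (Rule 5).
L holds, so P follows (Rule 3).

Yes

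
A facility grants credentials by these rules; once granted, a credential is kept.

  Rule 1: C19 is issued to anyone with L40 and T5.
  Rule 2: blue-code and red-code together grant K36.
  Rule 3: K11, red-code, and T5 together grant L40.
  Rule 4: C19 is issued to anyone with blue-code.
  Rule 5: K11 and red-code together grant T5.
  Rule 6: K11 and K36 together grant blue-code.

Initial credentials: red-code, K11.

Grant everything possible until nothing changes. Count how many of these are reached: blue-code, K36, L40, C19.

Holding K11 and red-code grants T5 (Rule 5).
Holding K11, red-code, and T5 grants L40 (Rule 3).
Holding L40 and T5 grants C19 (Rule 1).
blue-code would need K11 and K36 (Rule 6), but K36 is never granted.
K36 would need blue-code and red-code (Rule 2), but blue-code is never granted.
L40: reached.
C19: reached.
Reached: L40 and C19 — 2 of the 4.

2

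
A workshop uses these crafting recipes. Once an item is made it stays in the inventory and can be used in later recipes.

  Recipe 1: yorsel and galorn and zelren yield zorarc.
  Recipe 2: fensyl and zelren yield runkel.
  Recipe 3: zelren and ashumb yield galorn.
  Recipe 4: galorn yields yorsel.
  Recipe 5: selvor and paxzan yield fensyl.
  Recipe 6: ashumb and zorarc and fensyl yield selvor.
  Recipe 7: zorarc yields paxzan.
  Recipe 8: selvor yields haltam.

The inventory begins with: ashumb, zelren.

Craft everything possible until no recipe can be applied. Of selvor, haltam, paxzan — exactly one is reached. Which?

Using Recipe 3, zelren and ashumb make galorn.
galorn → yorsel (Recipe 4).
yorsel and galorn and zelren → zorarc (Recipe 1).
zorarc → paxzan (Recipe 7).
haltam would need selvor (Recipe 8), but selvor is never obtained. selvor would need ashumb, zorarc, and fensyl (Recipe 6), but fensyl is never obtained.

paxzan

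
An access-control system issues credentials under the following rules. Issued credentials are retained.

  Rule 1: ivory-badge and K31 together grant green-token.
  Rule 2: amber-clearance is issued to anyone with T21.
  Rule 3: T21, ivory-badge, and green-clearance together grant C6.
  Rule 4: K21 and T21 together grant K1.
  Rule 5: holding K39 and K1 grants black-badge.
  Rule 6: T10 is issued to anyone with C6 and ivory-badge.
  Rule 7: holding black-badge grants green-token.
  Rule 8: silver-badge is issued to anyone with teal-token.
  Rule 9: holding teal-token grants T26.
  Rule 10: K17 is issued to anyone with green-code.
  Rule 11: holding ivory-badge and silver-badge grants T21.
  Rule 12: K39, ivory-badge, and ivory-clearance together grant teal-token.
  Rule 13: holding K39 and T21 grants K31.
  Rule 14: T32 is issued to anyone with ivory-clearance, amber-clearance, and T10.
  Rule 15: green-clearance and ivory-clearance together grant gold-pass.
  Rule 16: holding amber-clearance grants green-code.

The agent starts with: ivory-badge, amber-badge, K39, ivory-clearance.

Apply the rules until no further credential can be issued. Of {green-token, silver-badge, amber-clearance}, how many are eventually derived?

Holding K39, ivory-badge, and ivory-clearance grants teal-token (Rule 12).
Holding teal-token grants silver-badge (Rule 8).
Holding ivory-badge and silver-badge grants T21 (Rule 11).
Holding K39 and T21 grants K31 (Rule 13).
Holding T21 grants amber-clearance (Rule 2).
Holding ivory-badge and K31 grants green-token (Rule 1).
green-token: reached.
silver-badge: reached.
amber-clearance: reached.
All 3 are reached.

3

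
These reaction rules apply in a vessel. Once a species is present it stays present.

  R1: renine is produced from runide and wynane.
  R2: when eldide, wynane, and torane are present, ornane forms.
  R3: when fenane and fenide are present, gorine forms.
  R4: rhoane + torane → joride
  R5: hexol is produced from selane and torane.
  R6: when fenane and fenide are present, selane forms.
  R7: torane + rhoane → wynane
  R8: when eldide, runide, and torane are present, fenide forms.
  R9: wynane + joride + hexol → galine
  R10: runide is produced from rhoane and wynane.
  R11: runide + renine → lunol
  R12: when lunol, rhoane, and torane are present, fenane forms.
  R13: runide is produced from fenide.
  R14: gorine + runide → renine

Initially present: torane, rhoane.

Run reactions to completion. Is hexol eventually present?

hexol would need selane and torane (R5), but selane never forms.

No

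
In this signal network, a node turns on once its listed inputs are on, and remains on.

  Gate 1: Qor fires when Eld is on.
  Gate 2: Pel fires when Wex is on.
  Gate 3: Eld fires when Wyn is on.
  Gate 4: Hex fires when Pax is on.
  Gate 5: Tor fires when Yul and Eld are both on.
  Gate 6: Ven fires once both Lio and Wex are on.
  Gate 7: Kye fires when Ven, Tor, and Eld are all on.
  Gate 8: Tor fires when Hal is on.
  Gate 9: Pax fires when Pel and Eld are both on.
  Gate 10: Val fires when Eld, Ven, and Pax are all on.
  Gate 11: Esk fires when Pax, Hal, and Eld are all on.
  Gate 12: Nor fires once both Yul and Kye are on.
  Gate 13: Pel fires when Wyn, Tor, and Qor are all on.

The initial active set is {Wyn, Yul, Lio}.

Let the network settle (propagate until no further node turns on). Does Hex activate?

Gate 3: Wyn on → Eld on.
Yul and Eld are on, so Tor fires (Gate 5).
Gate 1: Eld on → Qor on.
Wyn, Tor, and Qor are on, so Pel fires (Gate 13).
Gate 9: Pel and Eld on → Pax on.
Gate 4: Pax on → Hex on.

Yes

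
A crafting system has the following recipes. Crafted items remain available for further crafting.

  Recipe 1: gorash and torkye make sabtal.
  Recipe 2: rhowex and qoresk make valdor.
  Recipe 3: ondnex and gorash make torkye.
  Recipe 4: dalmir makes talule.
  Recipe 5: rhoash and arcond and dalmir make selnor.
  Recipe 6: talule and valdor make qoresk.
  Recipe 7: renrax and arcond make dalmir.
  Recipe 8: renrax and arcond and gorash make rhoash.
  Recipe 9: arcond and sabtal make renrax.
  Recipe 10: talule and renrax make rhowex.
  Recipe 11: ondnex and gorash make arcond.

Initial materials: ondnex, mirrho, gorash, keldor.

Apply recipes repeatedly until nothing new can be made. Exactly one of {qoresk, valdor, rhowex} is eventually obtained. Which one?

ondnex and gorash → torkye (Recipe 3).
Using Recipe 11, ondnex and gorash make arcond.
Using Recipe 1, gorash and torkye make sabtal.
arcond and sabtal → renrax (Recipe 9).
Using Recipe 7, renrax and arcond make dalmir.
dalmir → talule (Recipe 4).
talule and renrax → rhowex (Recipe 10).
valdor would need rhowex and qoresk (Recipe 2), but qoresk is never obtained. qoresk would need talule and valdor (Recipe 6), but valdor is never obtained.

rhowex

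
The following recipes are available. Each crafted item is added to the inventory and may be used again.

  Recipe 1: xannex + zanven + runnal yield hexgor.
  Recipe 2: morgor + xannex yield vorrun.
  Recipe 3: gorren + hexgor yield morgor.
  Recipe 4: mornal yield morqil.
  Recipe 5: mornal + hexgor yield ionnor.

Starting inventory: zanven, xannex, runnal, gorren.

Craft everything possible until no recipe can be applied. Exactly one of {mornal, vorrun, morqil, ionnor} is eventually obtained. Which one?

Using Recipe 1, xannex, zanven, and runnal make hexgor.
gorren + hexgor → morgor (Recipe 3).
morgor + xannex → vorrun (Recipe 2).
ionnor would need mornal and hexgor (Recipe 5), but mornal is never obtained. No rule produces mornal, and it is not given. morqil would need mornal (Recipe 4), but mornal is never obtained.

vorrun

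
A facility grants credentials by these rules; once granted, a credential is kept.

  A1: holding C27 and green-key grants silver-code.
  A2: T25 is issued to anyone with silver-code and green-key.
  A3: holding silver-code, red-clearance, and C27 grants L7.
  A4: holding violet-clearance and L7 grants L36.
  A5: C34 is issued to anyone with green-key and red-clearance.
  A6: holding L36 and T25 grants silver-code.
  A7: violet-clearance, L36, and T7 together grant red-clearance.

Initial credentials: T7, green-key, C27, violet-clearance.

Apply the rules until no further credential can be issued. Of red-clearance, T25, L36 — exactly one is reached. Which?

T25

Holding C27 and green-key grants silver-code (A1).
Holding silver-code and green-key grants T25 (A2).
L36 would need violet-clearance and L7 (A4), but L7 is never granted. red-clearance would need violet-clearance, L36, and T7 (A7), but L36 is never granted.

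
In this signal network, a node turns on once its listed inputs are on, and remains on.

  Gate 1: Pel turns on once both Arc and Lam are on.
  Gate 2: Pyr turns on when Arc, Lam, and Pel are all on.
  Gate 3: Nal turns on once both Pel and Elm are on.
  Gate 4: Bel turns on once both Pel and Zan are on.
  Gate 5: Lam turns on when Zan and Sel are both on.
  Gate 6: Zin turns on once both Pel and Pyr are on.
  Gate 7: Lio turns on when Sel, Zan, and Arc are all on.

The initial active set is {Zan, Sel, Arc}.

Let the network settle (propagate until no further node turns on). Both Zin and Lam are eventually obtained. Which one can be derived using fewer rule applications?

Lam: Zan and Sel are on, so Lam turns on (Gate 5). [1 rule application]
Zin: Zan and Sel are on, so Lam turns on (Gate 5). Arc and Lam are on, so Pel turns on (Gate 1). Arc, Lam, and Pel are on, so Pyr turns on (Gate 2). Pel and Pyr are on, so Zin turns on (Gate 6). [4 rule applications]
Lam needs fewer.

Lam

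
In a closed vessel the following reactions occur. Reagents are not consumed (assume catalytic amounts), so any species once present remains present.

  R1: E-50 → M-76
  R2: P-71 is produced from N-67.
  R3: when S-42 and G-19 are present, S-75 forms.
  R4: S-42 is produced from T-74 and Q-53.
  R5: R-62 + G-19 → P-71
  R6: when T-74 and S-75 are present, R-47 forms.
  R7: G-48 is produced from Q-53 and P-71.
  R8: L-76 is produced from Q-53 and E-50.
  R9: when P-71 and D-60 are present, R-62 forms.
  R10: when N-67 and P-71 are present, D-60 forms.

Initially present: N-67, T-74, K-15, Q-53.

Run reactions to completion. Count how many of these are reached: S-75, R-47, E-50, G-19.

0

S-75 would need S-42 and G-19 (R3), but G-19 never forms.
R-47 would need T-74 and S-75 (R6), but S-75 never forms.
No rule produces E-50, and it is not given.
No rule produces G-19, and it is not given.
None of the 4 are reached.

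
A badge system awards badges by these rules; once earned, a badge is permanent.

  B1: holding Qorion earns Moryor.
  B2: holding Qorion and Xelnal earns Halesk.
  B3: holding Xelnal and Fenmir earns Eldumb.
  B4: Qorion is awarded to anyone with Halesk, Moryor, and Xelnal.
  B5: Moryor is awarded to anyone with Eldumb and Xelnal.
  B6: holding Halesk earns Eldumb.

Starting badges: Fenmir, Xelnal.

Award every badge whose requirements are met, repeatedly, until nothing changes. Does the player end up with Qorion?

Qorion would need Halesk, Moryor, and Xelnal (B4), but Halesk is never earned.

No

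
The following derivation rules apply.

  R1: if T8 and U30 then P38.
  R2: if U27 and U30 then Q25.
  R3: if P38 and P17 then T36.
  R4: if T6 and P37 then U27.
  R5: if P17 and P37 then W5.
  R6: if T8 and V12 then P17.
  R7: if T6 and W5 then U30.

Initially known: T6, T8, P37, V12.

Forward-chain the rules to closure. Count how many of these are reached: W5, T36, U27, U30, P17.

5

T6 and P37 hold, so U27 follows (R4).
From T8 and V12, R6 gives P17.
From P17 and P37, R5 gives W5.
T6 and W5 hold, so U30 follows (R7).
T8 and U30 hold, so P38 follows (R1).
From P38 and P17, R3 gives T36.
W5: reached.
T36: reached.
U27: reached.
U30: reached.
P17: reached.
All 5 are reached.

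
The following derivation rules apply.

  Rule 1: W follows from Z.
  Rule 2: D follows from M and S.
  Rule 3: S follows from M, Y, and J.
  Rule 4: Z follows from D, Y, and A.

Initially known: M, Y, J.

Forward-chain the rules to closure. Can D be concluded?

From M, Y, and J, Rule 3 gives S.
M and S hold, so D follows (Rule 2).

Yes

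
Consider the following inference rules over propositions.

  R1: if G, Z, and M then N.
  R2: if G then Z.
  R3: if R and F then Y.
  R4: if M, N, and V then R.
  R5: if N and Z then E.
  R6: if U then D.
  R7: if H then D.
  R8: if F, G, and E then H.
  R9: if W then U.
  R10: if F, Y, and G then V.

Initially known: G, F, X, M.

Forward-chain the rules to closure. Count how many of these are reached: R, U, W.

R would need M, N, and V (R4), but V is never established.
U would need W (R9), but W is never established.
No rule produces W, and it is not given.
None of the 3 are reached.

0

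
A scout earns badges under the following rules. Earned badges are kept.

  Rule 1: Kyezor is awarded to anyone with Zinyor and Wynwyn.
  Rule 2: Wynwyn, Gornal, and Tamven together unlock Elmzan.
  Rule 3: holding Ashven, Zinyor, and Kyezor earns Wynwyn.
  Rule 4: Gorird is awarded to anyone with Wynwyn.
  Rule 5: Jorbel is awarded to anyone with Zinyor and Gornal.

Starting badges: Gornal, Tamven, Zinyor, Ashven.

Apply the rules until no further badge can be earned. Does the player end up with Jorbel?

Yes

With Zinyor and Gornal, Jorbel is earned (Rule 5).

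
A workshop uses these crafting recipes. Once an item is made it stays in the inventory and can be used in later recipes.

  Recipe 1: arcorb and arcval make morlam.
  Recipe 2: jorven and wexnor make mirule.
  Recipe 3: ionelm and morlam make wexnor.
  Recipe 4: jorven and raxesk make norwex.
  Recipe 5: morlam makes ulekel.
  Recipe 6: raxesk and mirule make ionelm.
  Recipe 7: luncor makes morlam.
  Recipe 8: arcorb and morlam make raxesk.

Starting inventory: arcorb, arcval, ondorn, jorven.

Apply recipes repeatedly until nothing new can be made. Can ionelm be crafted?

No

ionelm would need raxesk and mirule (Recipe 6), but mirule is never obtained.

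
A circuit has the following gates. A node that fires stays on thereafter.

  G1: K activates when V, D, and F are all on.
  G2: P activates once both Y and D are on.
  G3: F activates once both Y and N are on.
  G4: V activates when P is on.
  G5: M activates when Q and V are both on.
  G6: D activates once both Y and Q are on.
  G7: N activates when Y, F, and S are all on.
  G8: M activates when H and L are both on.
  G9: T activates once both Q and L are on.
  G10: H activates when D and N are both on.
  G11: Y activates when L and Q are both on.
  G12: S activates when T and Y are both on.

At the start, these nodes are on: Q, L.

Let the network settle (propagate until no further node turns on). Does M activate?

L and Q are on, so Y activates (G11).
G6: Y and Q on → D on.
Y and D are on, so P activates (G2).
G4: P on → V on.
Q and V are on, so M activates (G5).

Yes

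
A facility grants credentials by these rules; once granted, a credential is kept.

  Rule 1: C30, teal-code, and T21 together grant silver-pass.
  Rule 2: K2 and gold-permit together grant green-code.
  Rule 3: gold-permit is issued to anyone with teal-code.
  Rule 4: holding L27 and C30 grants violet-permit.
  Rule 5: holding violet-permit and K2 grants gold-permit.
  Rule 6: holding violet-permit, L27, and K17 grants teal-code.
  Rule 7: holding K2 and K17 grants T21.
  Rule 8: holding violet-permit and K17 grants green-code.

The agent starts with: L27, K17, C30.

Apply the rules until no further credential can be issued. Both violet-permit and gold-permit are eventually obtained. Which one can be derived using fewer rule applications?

violet-permit: Holding L27 and C30 grants violet-permit (Rule 4). [1 rule application]
gold-permit: Holding L27 and C30 grants violet-permit (Rule 4). Holding violet-permit, L27, and K17 grants teal-code (Rule 6). Holding teal-code grants gold-permit (Rule 3). [3 rule applications]
violet-permit needs fewer.

violet-permit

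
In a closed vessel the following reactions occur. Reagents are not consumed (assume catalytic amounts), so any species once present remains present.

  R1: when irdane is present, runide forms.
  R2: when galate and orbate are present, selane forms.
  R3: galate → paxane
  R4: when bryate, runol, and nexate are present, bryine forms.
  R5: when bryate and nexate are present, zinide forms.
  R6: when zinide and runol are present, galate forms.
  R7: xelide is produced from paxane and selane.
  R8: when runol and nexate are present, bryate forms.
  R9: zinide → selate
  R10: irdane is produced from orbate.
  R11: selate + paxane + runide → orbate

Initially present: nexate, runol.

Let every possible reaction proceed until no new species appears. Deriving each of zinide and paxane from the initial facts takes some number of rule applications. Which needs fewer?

zinide: runol and nexate present → bryate forms (R8). bryate and nexate present → zinide forms (R5). [2 rule applications]
paxane: runol and nexate present → bryate forms (R8). bryate and nexate present → zinide forms (R5). zinide and runol present → galate forms (R6). galate present → paxane forms (R3). [4 rule applications]
zinide needs fewer.

zinide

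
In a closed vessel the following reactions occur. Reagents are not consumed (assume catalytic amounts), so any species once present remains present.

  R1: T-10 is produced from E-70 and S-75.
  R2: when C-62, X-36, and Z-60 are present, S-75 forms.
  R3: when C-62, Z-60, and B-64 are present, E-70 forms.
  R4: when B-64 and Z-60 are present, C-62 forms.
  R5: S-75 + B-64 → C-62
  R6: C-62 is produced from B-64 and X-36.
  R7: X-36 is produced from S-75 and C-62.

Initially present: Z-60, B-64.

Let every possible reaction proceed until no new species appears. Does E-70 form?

B-64 and Z-60 present → C-62 forms (R4).
C-62, Z-60, and B-64 present → E-70 forms (R3).

Yes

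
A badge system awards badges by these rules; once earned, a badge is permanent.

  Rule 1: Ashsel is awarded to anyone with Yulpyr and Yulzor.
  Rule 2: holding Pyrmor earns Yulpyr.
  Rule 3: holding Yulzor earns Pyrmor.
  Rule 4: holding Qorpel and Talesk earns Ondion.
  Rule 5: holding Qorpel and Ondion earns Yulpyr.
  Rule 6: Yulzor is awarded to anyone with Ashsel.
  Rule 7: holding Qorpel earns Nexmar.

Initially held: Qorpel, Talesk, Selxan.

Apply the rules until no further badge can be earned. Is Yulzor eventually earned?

Yulzor would need Ashsel (Rule 6), but Ashsel is never earned.

No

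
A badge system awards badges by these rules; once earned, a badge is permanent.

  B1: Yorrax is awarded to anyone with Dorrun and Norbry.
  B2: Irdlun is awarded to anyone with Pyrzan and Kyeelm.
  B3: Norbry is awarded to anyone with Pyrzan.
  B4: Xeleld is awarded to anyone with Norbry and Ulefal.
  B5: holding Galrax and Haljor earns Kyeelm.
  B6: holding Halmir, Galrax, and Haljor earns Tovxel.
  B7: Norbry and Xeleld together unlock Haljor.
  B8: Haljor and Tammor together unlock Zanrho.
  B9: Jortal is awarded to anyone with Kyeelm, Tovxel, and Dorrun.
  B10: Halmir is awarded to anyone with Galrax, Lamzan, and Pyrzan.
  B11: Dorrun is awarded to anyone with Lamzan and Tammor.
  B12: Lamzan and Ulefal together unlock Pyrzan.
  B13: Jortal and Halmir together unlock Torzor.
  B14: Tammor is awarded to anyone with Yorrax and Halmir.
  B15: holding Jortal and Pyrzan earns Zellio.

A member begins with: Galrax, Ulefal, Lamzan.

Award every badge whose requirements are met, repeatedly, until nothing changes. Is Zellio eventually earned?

No

Zellio would need Jortal and Pyrzan (B15), but Jortal is never earned.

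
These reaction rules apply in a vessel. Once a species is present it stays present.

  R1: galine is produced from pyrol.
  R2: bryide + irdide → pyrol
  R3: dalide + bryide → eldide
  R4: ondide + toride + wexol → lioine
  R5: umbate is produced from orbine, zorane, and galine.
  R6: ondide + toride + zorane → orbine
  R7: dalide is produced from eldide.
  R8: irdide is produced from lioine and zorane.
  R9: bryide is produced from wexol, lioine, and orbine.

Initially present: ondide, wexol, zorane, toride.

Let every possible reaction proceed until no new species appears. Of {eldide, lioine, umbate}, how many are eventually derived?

ondide, toride, and zorane present → orbine forms (R6).
ondide, toride, and wexol present → lioine forms (R4).
lioine and zorane present → irdide forms (R8).
wexol, lioine, and orbine present → bryide forms (R9).
bryide and irdide present → pyrol forms (R2).
pyrol present → galine forms (R1).
orbine, zorane, and galine present → umbate forms (R5).
eldide would need dalide and bryide (R3), but dalide never forms.
lioine: reached.
umbate: reached.
Reached: lioine and umbate — 2 of the 3.

2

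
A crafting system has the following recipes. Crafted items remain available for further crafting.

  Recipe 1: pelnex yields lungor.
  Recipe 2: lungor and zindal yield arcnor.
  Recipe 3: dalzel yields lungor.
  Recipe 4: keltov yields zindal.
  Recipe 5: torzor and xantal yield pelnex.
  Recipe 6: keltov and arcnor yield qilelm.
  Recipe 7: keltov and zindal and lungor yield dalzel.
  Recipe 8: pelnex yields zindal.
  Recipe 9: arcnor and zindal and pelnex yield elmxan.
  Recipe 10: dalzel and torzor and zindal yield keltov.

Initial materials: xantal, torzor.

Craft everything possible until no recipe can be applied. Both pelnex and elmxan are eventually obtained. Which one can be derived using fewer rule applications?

pelnex

pelnex: Using Recipe 5, torzor and xantal make pelnex. [1 rule application]
elmxan: Using Recipe 5, torzor and xantal make pelnex. Using Recipe 1, pelnex makes lungor. Using Recipe 8, pelnex makes zindal. lungor and zindal → arcnor (Recipe 2). arcnor and zindal and pelnex → elmxan (Recipe 9). [5 rule applications]
pelnex needs fewer.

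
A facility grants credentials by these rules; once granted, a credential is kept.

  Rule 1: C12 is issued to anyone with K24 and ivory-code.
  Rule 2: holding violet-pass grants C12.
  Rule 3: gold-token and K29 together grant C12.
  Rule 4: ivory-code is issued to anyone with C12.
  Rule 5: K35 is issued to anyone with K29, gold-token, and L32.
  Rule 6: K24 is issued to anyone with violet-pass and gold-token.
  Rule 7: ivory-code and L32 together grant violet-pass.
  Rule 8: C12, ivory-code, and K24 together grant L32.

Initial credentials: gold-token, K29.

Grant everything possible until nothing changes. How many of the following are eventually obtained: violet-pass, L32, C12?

Holding gold-token and K29 grants C12 (Rule 3).
violet-pass would need ivory-code and L32 (Rule 7), but L32 is never granted.
L32 would need C12, ivory-code, and K24 (Rule 8), but K24 is never granted.
C12: reached.
Reached: C12 — 1 of the 3.

1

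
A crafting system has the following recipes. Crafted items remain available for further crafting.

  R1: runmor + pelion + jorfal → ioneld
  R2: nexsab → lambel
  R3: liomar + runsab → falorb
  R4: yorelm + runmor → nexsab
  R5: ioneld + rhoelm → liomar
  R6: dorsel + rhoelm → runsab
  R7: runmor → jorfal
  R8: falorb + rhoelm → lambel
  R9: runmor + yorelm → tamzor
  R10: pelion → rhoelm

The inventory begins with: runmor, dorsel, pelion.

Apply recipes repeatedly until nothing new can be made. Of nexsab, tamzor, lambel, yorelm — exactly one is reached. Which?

lambel

pelion → rhoelm (R10).
runmor → jorfal (R7).
Using R6, dorsel and rhoelm make runsab.
runmor + pelion + jorfal → ioneld (R1).
ioneld + rhoelm → liomar (R5).
liomar + runsab → falorb (R3).
Using R8, falorb and rhoelm make lambel.
tamzor would need runmor and yorelm (R9), but yorelm is never obtained. nexsab would need yorelm and runmor (R4), but yorelm is never obtained. No rule produces yorelm, and it is not given.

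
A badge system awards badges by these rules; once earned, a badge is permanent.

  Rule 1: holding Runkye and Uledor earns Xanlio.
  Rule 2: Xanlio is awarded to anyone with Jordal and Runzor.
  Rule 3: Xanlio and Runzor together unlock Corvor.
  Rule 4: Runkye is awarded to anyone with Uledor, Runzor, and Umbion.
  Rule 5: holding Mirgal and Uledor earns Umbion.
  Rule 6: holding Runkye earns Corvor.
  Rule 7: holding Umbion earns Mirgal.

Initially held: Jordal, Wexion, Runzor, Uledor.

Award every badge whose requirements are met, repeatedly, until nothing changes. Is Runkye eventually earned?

Runkye would need Uledor, Runzor, and Umbion (Rule 4), but Umbion is never earned.

No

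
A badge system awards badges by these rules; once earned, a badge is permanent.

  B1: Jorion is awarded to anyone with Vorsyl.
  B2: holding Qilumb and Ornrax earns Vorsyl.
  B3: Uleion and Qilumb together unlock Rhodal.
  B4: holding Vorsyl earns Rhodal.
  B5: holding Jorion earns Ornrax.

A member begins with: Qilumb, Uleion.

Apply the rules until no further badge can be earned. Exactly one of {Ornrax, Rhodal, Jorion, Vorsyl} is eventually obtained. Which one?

Rhodal

With Uleion and Qilumb, Rhodal is earned (B3).
Ornrax would need Jorion (B5), but Jorion is never earned. Vorsyl would need Qilumb and Ornrax (B2), but Ornrax is never earned. Jorion would need Vorsyl (B1), but Vorsyl is never earned.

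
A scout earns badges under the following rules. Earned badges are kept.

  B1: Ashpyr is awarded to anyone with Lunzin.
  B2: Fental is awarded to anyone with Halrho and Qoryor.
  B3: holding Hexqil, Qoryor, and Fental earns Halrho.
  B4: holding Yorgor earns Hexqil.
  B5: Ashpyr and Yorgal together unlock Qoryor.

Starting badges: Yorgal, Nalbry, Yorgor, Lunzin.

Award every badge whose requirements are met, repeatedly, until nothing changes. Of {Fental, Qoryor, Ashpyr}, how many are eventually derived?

With Lunzin, Ashpyr is earned (B1).
With Ashpyr and Yorgal, Qoryor is earned (B5).
Fental would need Halrho and Qoryor (B2), but Halrho is never earned.
Qoryor: reached.
Ashpyr: reached.
Reached: Qoryor and Ashpyr — 2 of the 3.

2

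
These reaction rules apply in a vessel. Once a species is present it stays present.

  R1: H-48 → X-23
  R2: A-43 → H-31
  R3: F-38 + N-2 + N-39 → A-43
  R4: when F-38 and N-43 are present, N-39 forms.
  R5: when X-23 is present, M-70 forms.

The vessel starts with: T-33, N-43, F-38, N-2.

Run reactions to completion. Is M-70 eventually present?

M-70 would need X-23 (R5), but X-23 never forms.

No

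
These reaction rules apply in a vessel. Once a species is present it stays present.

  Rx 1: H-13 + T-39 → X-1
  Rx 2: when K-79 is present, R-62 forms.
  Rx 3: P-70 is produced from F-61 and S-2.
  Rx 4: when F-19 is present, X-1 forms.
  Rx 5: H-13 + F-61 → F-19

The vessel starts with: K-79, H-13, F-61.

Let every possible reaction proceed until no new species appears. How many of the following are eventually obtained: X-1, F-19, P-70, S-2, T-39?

2

H-13 and F-61 present → F-19 forms (Rx 5).
F-19 present → X-1 forms (Rx 4).
X-1: reached.
F-19: reached.
P-70 would need F-61 and S-2 (Rx 3), but S-2 never forms.
No rule produces S-2, and it is not given.
No rule produces T-39, and it is not given.
Reached: X-1 and F-19 — 2 of the 5.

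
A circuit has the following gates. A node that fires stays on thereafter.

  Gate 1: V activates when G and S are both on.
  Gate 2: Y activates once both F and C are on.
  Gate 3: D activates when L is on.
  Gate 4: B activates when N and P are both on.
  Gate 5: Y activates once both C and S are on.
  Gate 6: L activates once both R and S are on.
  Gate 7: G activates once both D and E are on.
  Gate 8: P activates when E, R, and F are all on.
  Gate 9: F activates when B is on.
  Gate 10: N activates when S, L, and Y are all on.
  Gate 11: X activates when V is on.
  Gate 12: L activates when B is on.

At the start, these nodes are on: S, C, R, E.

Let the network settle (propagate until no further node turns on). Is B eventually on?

No

B would need N and P (Gate 4), but P never turns on.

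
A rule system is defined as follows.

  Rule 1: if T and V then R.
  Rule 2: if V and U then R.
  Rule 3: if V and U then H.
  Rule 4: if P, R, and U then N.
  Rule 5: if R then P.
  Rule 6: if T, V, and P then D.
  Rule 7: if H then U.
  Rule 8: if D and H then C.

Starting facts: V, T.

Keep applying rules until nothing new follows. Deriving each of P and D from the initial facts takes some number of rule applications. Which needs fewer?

P: T and V hold, so R follows (Rule 1). From R, Rule 5 gives P. [2 rule applications]
D: T and V hold, so R follows (Rule 1). From R, Rule 5 gives P. From T, V, and P, Rule 6 gives D. [3 rule applications]
P needs fewer.

P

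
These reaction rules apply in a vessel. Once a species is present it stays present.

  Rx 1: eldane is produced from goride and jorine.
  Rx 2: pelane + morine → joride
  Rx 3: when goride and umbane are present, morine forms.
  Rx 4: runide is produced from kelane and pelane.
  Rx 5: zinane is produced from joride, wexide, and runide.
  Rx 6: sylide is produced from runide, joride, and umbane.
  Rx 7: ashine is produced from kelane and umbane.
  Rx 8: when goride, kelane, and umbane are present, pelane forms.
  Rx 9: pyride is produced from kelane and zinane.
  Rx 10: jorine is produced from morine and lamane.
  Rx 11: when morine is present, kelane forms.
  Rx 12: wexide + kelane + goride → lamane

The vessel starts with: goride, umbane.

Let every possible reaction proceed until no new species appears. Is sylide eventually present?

Yes

goride and umbane present → morine forms (Rx 3).
morine present → kelane forms (Rx 11).
goride, kelane, and umbane present → pelane forms (Rx 8).
kelane and pelane present → runide forms (Rx 4).
pelane and morine present → joride forms (Rx 2).
runide, joride, and umbane present → sylide forms (Rx 6).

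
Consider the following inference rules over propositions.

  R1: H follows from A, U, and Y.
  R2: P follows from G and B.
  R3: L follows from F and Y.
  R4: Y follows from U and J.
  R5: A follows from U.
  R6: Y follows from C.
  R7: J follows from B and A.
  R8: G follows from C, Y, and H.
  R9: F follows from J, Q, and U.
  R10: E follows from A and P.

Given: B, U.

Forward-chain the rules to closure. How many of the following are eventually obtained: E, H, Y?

2

From U, R5 gives A.
From B and A, R7 gives J.
U and J hold, so Y follows (R4).
A, U, and Y hold, so H follows (R1).
E would need A and P (R10), but P is never established.
H: reached.
Y: reached.
Reached: H and Y — 2 of the 3.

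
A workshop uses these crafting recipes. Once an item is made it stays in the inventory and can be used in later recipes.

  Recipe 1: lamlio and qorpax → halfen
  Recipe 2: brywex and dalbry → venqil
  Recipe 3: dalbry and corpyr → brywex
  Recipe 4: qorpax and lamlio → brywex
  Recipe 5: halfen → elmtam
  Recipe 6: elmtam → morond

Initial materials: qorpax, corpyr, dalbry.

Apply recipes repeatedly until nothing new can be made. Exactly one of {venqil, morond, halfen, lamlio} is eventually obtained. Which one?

dalbry and corpyr → brywex (Recipe 3).
Using Recipe 2, brywex and dalbry make venqil.
halfen would need lamlio and qorpax (Recipe 1), but lamlio is never obtained. morond would need elmtam (Recipe 6), but elmtam is never obtained. No rule produces lamlio, and it is not given.

venqil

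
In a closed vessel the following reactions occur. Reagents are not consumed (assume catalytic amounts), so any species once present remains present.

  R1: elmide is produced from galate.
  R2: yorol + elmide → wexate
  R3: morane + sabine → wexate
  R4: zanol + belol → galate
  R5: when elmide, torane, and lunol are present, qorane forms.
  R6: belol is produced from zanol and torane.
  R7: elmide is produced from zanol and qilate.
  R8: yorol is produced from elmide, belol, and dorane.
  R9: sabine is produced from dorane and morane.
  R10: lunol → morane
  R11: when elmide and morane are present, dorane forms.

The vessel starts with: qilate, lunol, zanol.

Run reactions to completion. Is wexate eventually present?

Yes

zanol and qilate present → elmide forms (R7).
lunol present → morane forms (R10).
elmide and morane present → dorane forms (R11).
dorane and morane present → sabine forms (R9).
morane and sabine present → wexate forms (R3).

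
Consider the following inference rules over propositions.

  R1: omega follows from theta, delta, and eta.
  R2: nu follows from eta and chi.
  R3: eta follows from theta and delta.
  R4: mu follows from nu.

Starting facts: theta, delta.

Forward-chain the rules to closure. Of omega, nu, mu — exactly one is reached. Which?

theta and delta hold, so eta follows (R3).
From theta, delta, and eta, R1 gives omega.
nu would need eta and chi (R2), but chi is never established. mu would need nu (R4), but nu is never established.

omega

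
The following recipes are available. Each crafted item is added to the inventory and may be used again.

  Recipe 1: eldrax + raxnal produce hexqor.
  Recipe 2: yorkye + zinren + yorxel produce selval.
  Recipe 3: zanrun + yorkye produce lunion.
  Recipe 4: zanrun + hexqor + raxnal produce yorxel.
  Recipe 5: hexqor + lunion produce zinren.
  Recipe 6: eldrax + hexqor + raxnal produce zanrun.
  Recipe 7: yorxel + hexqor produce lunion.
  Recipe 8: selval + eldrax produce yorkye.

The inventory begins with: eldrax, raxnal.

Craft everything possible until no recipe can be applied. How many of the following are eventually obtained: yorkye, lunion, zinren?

2

Using Recipe 1, eldrax and raxnal make hexqor.
Using Recipe 6, eldrax, hexqor, and raxnal make zanrun.
Using Recipe 4, zanrun, hexqor, and raxnal make yorxel.
yorxel + hexqor → lunion (Recipe 7).
Using Recipe 5, hexqor and lunion make zinren.
yorkye would need selval and eldrax (Recipe 8), but selval is never obtained.
lunion: reached.
zinren: reached.
Reached: lunion and zinren — 2 of the 3.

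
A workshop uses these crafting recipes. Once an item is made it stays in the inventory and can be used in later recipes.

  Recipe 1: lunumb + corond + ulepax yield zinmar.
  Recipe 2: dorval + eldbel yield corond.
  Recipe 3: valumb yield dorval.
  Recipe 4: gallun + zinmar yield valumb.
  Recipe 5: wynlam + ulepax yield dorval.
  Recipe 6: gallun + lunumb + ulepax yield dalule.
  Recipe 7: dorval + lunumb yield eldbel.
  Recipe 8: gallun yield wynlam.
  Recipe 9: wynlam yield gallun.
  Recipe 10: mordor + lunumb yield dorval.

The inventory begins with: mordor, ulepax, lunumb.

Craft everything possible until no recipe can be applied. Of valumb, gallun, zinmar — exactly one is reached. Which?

Using Recipe 10, mordor and lunumb make dorval.
dorval + lunumb → eldbel (Recipe 7).
Using Recipe 2, dorval and eldbel make corond.
Using Recipe 1, lunumb, corond, and ulepax make zinmar.
valumb would need gallun and zinmar (Recipe 4), but gallun is never obtained. gallun would need wynlam (Recipe 9), but wynlam is never obtained.

zinmar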